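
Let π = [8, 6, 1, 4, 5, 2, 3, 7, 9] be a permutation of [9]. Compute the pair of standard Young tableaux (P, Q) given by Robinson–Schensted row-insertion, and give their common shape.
P = [1, 2, 3, 7, 9] / [4, 5] / [6] / [8];  Q = [1, 4, 5, 8, 9] / [2, 7] / [3] / [6];  common shape = (5, 2, 1, 1)

Row-insert the values π_1, π_2, … into P one at a time, bumping the leftmost entry strictly greater than the inserted value down to the next row. The recording tableau Q records, in position (i, j), the step at which that cell was added to P.
  Insert 8 (step 1): P = [8];  Q = [1]
  Insert 6 (step 2): P = [6] / [8];  Q = [1] / [2]
  Insert 1 (step 3): P = [1] / [6] / [8];  Q = [1] / [2] / [3]
  Insert 4 (step 4): P = [1, 4] / [6] / [8];  Q = [1, 4] / [2] / [3]
  Insert 5 (step 5): P = [1, 4, 5] / [6] / [8];  Q = [1, 4, 5] / [2] / [3]
  Insert 2 (step 6): P = [1, 2, 5] / [4] / [6] / [8];  Q = [1, 4, 5] / [2] / [3] / [6]
  Insert 3 (step 7): P = [1, 2, 3] / [4, 5] / [6] / [8];  Q = [1, 4, 5] / [2, 7] / [3] / [6]
  Insert 7 (step 8): P = [1, 2, 3, 7] / [4, 5] / [6] / [8];  Q = [1, 4, 5, 8] / [2, 7] / [3] / [6]
  Insert 9 (step 9): P = [1, 2, 3, 7, 9] / [4, 5] / [6] / [8];  Q = [1, 4, 5, 8, 9] / [2, 7] / [3] / [6]
Final shape: (5, 2, 1, 1).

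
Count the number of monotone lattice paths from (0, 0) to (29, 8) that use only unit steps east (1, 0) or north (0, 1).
Number of paths = 38608020

A monotone lattice path from (0, 0) to (29, 8) consists of 29 east steps and 8 north steps in some order, so it is determined by which 29 of the 37 steps are east. The count is C(37, 29) = 38608020.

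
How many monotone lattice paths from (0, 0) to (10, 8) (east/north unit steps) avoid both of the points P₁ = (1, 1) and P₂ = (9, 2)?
Number of paths = 20619

Inclusion–exclusion. Total paths: C(18, 10) = 43758. Through P₁: C(2, 1)·C(16, 9) = 22880. Through P₂: C(11, 9)·C(7, 1) = 385. Since P₁ is strictly southwest of P₂, a monotone path through both must visit P₁ then P₂; paths through both = C(2, 1)·C(9, 8)·C(7, 1) = 126. Avoid both = 43758 − 22880 − 385 + 126 = 20619.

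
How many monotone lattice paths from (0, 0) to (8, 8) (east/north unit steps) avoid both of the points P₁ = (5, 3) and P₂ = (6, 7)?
Number of paths = 5426

Inclusion–exclusion. Total paths: C(16, 8) = 12870. Through P₁: C(8, 5)·C(8, 3) = 3136. Through P₂: C(13, 6)·C(3, 2) = 5148. Since P₁ is strictly southwest of P₂, a monotone path through both must visit P₁ then P₂; paths through both = C(8, 5)·C(5, 1)·C(3, 2) = 840. Avoid both = 12870 − 3136 − 5148 + 840 = 5426.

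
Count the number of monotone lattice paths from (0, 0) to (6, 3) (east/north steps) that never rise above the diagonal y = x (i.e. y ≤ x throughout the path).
Number of paths = 48

By the reflection principle (André's argument), the number of monotone paths to (6, 3) with n ≤ m that never go above y = x is C(9, 6) − C(9, 7) = 84 − 36 = 48.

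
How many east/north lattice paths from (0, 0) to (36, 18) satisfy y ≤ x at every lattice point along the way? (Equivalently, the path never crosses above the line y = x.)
Number of paths = 49772989810635

By the reflection principle (André's argument), the number of monotone paths to (36, 18) with n ≤ m that never go above y = x is C(54, 36) − C(54, 37) = 96926348578605 − 47153358767970 = 49772989810635.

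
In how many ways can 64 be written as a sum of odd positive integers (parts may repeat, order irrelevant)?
p_odd(64) = 16444

Enumerate partitions using only odd parts via the recurrence o(n, m) = o(n, m−2) + o(n−m, m) over odd m, starting from the largest odd part ≤ n. This gives p_odd(64) = 16444. (Euler's theorem: equals the count of distinct-part partitions.)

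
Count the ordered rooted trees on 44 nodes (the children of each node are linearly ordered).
C_43 = 150853479205085351660700

These ordered rooted trees are counted by the Catalan number C_n = (1/(n + 1)) · C(2n, n). For n = 43: C_43 = (1/44) · C(86, 43) = 6637553085023755473070800/44 = 150853479205085351660700.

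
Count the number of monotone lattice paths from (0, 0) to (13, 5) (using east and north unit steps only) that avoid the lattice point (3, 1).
Number of paths = 4564

Total paths from (0, 0) to (13, 5): C(18, 13) = 8568. Paths through (3, 1): (paths (0, 0) → (3, 1)) × (paths (3, 1) → (13, 5)) = C(4, 3) · C(14, 10) = 4 · 1001 = 4004. Avoidance count = 8568 − 4004 = 4564.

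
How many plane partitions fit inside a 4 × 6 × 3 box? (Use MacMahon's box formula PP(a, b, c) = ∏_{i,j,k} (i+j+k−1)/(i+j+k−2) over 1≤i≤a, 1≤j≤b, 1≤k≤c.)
PP(4, 6, 3) = 457380

Evaluate the triple product over i = 1..4, j = 1..6, k = 1..3. The factors are (2/1) · (3/2) · (4/3) · (3/2) · (4/3) · (5/4) · (4/3) · (5/4) · … (72 factors total). The numerators and denominators telescope so the product is an integer; carrying out the multiplication exactly gives PP(4, 6, 3) = 457380.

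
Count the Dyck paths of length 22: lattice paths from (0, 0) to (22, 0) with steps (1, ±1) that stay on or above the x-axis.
C_11 = 58786

These Dyck paths are counted by the Catalan number C_n = (1/(n + 1)) · C(2n, n). For n = 11: C_11 = (1/12) · C(22, 11) = 705432/12 = 58786.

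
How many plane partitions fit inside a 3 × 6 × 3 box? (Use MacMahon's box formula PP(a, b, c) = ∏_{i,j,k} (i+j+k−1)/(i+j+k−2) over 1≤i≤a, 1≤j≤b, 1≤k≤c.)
PP(3, 6, 3) = 41580

Evaluate the triple product over i = 1..3, j = 1..6, k = 1..3. The factors are (2/1) · (3/2) · (4/3) · (3/2) · (4/3) · (5/4) · (4/3) · (5/4) · … (54 factors total). The numerators and denominators telescope so the product is an integer; carrying out the multiplication exactly gives PP(3, 6, 3) = 41580.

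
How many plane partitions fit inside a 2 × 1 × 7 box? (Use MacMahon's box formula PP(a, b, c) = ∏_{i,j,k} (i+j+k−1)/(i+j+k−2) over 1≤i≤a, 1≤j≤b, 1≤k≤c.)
PP(2, 1, 7) = 36

Evaluate the triple product over i = 1..2, j = 1..1, k = 1..7. The factors are (2/1) · (3/2) · (4/3) · (5/4) · (6/5) · (7/6) · (8/7) · (3/2) · … (14 factors total). The numerators and denominators telescope so the product is an integer; carrying out the multiplication exactly gives PP(2, 1, 7) = 36.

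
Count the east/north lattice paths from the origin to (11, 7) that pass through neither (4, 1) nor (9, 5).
Number of paths = 15012

Inclusion–exclusion. Total paths: C(18, 11) = 31824. Through P₁: C(5, 4)·C(13, 7) = 8580. Through P₂: C(14, 9)·C(4, 2) = 12012. Since P₁ is strictly southwest of P₂, a monotone path through both must visit P₁ then P₂; paths through both = C(5, 4)·C(9, 5)·C(4, 2) = 3780. Avoid both = 31824 − 8580 − 12012 + 3780 = 15012.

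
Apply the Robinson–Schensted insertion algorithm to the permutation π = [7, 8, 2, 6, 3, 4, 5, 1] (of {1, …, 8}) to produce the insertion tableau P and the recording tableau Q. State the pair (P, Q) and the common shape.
P = [1, 3, 4, 5] / [2, 8] / [6] / [7];  Q = [1, 2, 6, 7] / [3, 4] / [5] / [8];  common shape = (4, 2, 1, 1)

Row-insert the values π_1, π_2, … into P one at a time, bumping the leftmost entry strictly greater than the inserted value down to the next row. The recording tableau Q records, in position (i, j), the step at which that cell was added to P.
  Insert 7 (step 1): P = [7];  Q = [1]
  Insert 8 (step 2): P = [7, 8];  Q = [1, 2]
  Insert 2 (step 3): P = [2, 8] / [7];  Q = [1, 2] / [3]
  Insert 6 (step 4): P = [2, 6] / [7, 8];  Q = [1, 2] / [3, 4]
  Insert 3 (step 5): P = [2, 3] / [6, 8] / [7];  Q = [1, 2] / [3, 4] / [5]
  Insert 4 (step 6): P = [2, 3, 4] / [6, 8] / [7];  Q = [1, 2, 6] / [3, 4] / [5]
  Insert 5 (step 7): P = [2, 3, 4, 5] / [6, 8] / [7];  Q = [1, 2, 6, 7] / [3, 4] / [5]
  Insert 1 (step 8): P = [1, 3, 4, 5] / [2, 8] / [6] / [7];  Q = [1, 2, 6, 7] / [3, 4] / [5] / [8]
Final shape: (4, 2, 1, 1).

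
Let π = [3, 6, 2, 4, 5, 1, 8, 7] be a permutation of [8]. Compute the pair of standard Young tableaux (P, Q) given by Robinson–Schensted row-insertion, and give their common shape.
P = [1, 4, 5, 7] / [2, 6, 8] / [3];  Q = [1, 2, 5, 7] / [3, 4, 8] / [6];  common shape = (4, 3, 1)

Row-insert the values π_1, π_2, … into P one at a time, bumping the leftmost entry strictly greater than the inserted value down to the next row. The recording tableau Q records, in position (i, j), the step at which that cell was added to P.
  Insert 3 (step 1): P = [3];  Q = [1]
  Insert 6 (step 2): P = [3, 6];  Q = [1, 2]
  Insert 2 (step 3): P = [2, 6] / [3];  Q = [1, 2] / [3]
  Insert 4 (step 4): P = [2, 4] / [3, 6];  Q = [1, 2] / [3, 4]
  Insert 5 (step 5): P = [2, 4, 5] / [3, 6];  Q = [1, 2, 5] / [3, 4]
  Insert 1 (step 6): P = [1, 4, 5] / [2, 6] / [3];  Q = [1, 2, 5] / [3, 4] / [6]
  Insert 8 (step 7): P = [1, 4, 5, 8] / [2, 6] / [3];  Q = [1, 2, 5, 7] / [3, 4] / [6]
  Insert 7 (step 8): P = [1, 4, 5, 7] / [2, 6, 8] / [3];  Q = [1, 2, 5, 7] / [3, 4, 8] / [6]
Final shape: (4, 3, 1).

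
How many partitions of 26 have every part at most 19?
p(26, parts ≤ 19) = 2406

Use the recurrence p(n, m) = p(n, m−1) + p(n−m, m): either the largest part is < m (count p(n, m−1)) or the largest part is exactly m (remove one copy of m, count p(n−m, m)). With p(0, ·) = 1 this gives p(26, parts ≤ 19) = 2406. (By conjugating Young diagrams, this also counts partitions of 26 into at most 19 parts.)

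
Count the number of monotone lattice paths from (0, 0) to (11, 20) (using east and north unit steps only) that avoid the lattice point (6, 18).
Number of paths = 81845799

Total paths from (0, 0) to (11, 20): C(31, 11) = 84672315. Paths through (6, 18): (paths (0, 0) → (6, 18)) × (paths (6, 18) → (11, 20)) = C(24, 6) · C(7, 5) = 134596 · 21 = 2826516. Avoidance count = 84672315 − 2826516 = 81845799.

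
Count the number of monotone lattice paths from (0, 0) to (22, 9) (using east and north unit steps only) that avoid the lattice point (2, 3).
Number of paths = 17857775

Total paths from (0, 0) to (22, 9): C(31, 22) = 20160075. Paths through (2, 3): (paths (0, 0) → (2, 3)) × (paths (2, 3) → (22, 9)) = C(5, 2) · C(26, 20) = 10 · 230230 = 2302300. Avoidance count = 20160075 − 2302300 = 17857775.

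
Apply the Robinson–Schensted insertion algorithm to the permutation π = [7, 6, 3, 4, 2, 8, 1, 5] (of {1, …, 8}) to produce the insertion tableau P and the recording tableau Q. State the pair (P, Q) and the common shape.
P = [1, 4, 5] / [2, 8] / [3] / [6] / [7];  Q = [1, 4, 6] / [2, 8] / [3] / [5] / [7];  common shape = (3, 2, 1, 1, 1)

Row-insert the values π_1, π_2, … into P one at a time, bumping the leftmost entry strictly greater than the inserted value down to the next row. The recording tableau Q records, in position (i, j), the step at which that cell was added to P.
  Insert 7 (step 1): P = [7];  Q = [1]
  Insert 6 (step 2): P = [6] / [7];  Q = [1] / [2]
  Insert 3 (step 3): P = [3] / [6] / [7];  Q = [1] / [2] / [3]
  Insert 4 (step 4): P = [3, 4] / [6] / [7];  Q = [1, 4] / [2] / [3]
  Insert 2 (step 5): P = [2, 4] / [3] / [6] / [7];  Q = [1, 4] / [2] / [3] / [5]
  Insert 8 (step 6): P = [2, 4, 8] / [3] / [6] / [7];  Q = [1, 4, 6] / [2] / [3] / [5]
  Insert 1 (step 7): P = [1, 4, 8] / [2] / [3] / [6] / [7];  Q = [1, 4, 6] / [2] / [3] / [5] / [7]
  Insert 5 (step 8): P = [1, 4, 5] / [2, 8] / [3] / [6] / [7];  Q = [1, 4, 6] / [2, 8] / [3] / [5] / [7]
Final shape: (3, 2, 1, 1, 1).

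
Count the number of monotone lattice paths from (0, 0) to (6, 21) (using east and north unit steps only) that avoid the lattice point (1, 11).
Number of paths = 259974

Total paths from (0, 0) to (6, 21): C(27, 6) = 296010. Paths through (1, 11): (paths (0, 0) → (1, 11)) × (paths (1, 11) → (6, 21)) = C(12, 1) · C(15, 5) = 12 · 3003 = 36036. Avoidance count = 296010 − 36036 = 259974.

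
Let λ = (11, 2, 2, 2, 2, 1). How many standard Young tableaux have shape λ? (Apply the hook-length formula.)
# SYT of shape (11, 2, 2, 2, 2, 1) = 3464175

Hook-length formula: f^λ = n! / Π hook(c), product over all cells c of the Young diagram. For λ = (11, 2, 2, 2, 2, 1), n = 20 boxes. Hook lengths by row (left-to-right, top-to-bottom): [16, 14, 9, 8, 7, 6, 5, 4, 3, 2, 1]; [6, 4]; [5, 3]; [4, 2]; [3, 1]; [1]. Product of hooks = 702303436800. So f^λ = 20! / 702303436800 = 2432902008176640000 / 702303436800 = 3464175.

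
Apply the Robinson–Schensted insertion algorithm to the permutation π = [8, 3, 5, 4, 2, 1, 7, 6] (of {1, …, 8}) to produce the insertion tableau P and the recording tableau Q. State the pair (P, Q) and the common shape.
P = [1, 4, 6] / [2, 7] / [3] / [5] / [8];  Q = [1, 3, 7] / [2, 8] / [4] / [5] / [6];  common shape = (3, 2, 1, 1, 1)

Row-insert the values π_1, π_2, … into P one at a time, bumping the leftmost entry strictly greater than the inserted value down to the next row. The recording tableau Q records, in position (i, j), the step at which that cell was added to P.
  Insert 8 (step 1): P = [8];  Q = [1]
  Insert 3 (step 2): P = [3] / [8];  Q = [1] / [2]
  Insert 5 (step 3): P = [3, 5] / [8];  Q = [1, 3] / [2]
  Insert 4 (step 4): P = [3, 4] / [5] / [8];  Q = [1, 3] / [2] / [4]
  Insert 2 (step 5): P = [2, 4] / [3] / [5] / [8];  Q = [1, 3] / [2] / [4] / [5]
  Insert 1 (step 6): P = [1, 4] / [2] / [3] / [5] / [8];  Q = [1, 3] / [2] / [4] / [5] / [6]
  Insert 7 (step 7): P = [1, 4, 7] / [2] / [3] / [5] / [8];  Q = [1, 3, 7] / [2] / [4] / [5] / [6]
  Insert 6 (step 8): P = [1, 4, 6] / [2, 7] / [3] / [5] / [8];  Q = [1, 3, 7] / [2, 8] / [4] / [5] / [6]
Final shape: (3, 2, 1, 1, 1).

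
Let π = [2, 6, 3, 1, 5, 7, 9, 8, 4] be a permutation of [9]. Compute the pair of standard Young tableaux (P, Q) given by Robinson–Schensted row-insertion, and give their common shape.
P = [1, 3, 4, 7, 8] / [2, 5] / [6, 9];  Q = [1, 2, 5, 6, 7] / [3, 8] / [4, 9];  common shape = (5, 2, 2)

Row-insert the values π_1, π_2, … into P one at a time, bumping the leftmost entry strictly greater than the inserted value down to the next row. The recording tableau Q records, in position (i, j), the step at which that cell was added to P.
  Insert 2 (step 1): P = [2];  Q = [1]
  Insert 6 (step 2): P = [2, 6];  Q = [1, 2]
  Insert 3 (step 3): P = [2, 3] / [6];  Q = [1, 2] / [3]
  Insert 1 (step 4): P = [1, 3] / [2] / [6];  Q = [1, 2] / [3] / [4]
  Insert 5 (step 5): P = [1, 3, 5] / [2] / [6];  Q = [1, 2, 5] / [3] / [4]
  Insert 7 (step 6): P = [1, 3, 5, 7] / [2] / [6];  Q = [1, 2, 5, 6] / [3] / [4]
  Insert 9 (step 7): P = [1, 3, 5, 7, 9] / [2] / [6];  Q = [1, 2, 5, 6, 7] / [3] / [4]
  Insert 8 (step 8): P = [1, 3, 5, 7, 8] / [2, 9] / [6];  Q = [1, 2, 5, 6, 7] / [3, 8] / [4]
  Insert 4 (step 9): P = [1, 3, 4, 7, 8] / [2, 5] / [6, 9];  Q = [1, 2, 5, 6, 7] / [3, 8] / [4, 9]
Final shape: (5, 2, 2).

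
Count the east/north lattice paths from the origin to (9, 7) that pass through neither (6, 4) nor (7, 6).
Number of paths = 3982

Inclusion–exclusion. Total paths: C(16, 9) = 11440. Through P₁: C(10, 6)·C(6, 3) = 4200. Through P₂: C(13, 7)·C(3, 2) = 5148. Since P₁ is strictly southwest of P₂, a monotone path through both must visit P₁ then P₂; paths through both = C(10, 6)·C(3, 1)·C(3, 2) = 1890. Avoid both = 11440 − 4200 − 5148 + 1890 = 3982.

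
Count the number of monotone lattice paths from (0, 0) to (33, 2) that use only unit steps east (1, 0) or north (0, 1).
Number of paths = 595

A monotone lattice path from (0, 0) to (33, 2) consists of 33 east steps and 2 north steps in some order, so it is determined by which 33 of the 35 steps are east. The count is C(35, 33) = 595.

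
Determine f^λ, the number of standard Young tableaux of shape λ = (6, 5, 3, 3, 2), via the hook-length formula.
# SYT of shape (6, 5, 3, 3, 2) = 29930472

Hook-length formula: f^λ = n! / Π hook(c), product over all cells c of the Young diagram. For λ = (6, 5, 3, 3, 2), n = 19 boxes. Hook lengths by row (left-to-right, top-to-bottom): [10, 9, 7, 4, 3, 1]; [8, 7, 5, 2, 1]; [5, 4, 2]; [4, 3, 1]; [2, 1]. Product of hooks = 4064256000. So f^λ = 19! / 4064256000 = 121645100408832000 / 4064256000 = 29930472.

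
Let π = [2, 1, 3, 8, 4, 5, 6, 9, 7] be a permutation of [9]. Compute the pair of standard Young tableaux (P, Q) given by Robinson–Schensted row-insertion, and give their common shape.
P = [1, 3, 4, 5, 6, 7] / [2, 8, 9];  Q = [1, 3, 4, 6, 7, 8] / [2, 5, 9];  common shape = (6, 3)

Row-insert the values π_1, π_2, … into P one at a time, bumping the leftmost entry strictly greater than the inserted value down to the next row. The recording tableau Q records, in position (i, j), the step at which that cell was added to P.
  Insert 2 (step 1): P = [2];  Q = [1]
  Insert 1 (step 2): P = [1] / [2];  Q = [1] / [2]
  Insert 3 (step 3): P = [1, 3] / [2];  Q = [1, 3] / [2]
  Insert 8 (step 4): P = [1, 3, 8] / [2];  Q = [1, 3, 4] / [2]
  Insert 4 (step 5): P = [1, 3, 4] / [2, 8];  Q = [1, 3, 4] / [2, 5]
  Insert 5 (step 6): P = [1, 3, 4, 5] / [2, 8];  Q = [1, 3, 4, 6] / [2, 5]
  Insert 6 (step 7): P = [1, 3, 4, 5, 6] / [2, 8];  Q = [1, 3, 4, 6, 7] / [2, 5]
  Insert 9 (step 8): P = [1, 3, 4, 5, 6, 9] / [2, 8];  Q = [1, 3, 4, 6, 7, 8] / [2, 5]
  Insert 7 (step 9): P = [1, 3, 4, 5, 6, 7] / [2, 8, 9];  Q = [1, 3, 4, 6, 7, 8] / [2, 5, 9]
Final shape: (6, 3).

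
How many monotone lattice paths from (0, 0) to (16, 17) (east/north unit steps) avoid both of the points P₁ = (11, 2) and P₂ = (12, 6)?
Number of paths = 1140786288

Inclusion–exclusion. Total paths: C(33, 16) = 1166803110. Through P₁: C(13, 11)·C(20, 5) = 1209312. Through P₂: C(18, 12)·C(15, 4) = 25339860. Since P₁ is strictly southwest of P₂, a monotone path through both must visit P₁ then P₂; paths through both = C(13, 11)·C(5, 1)·C(15, 4) = 532350. Avoid both = 1166803110 − 1209312 − 25339860 + 532350 = 1140786288.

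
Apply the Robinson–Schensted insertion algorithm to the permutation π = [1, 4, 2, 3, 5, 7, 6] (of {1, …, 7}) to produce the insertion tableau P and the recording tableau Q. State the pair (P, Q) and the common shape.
P = [1, 2, 3, 5, 6] / [4, 7];  Q = [1, 2, 4, 5, 6] / [3, 7];  common shape = (5, 2)

Row-insert the values π_1, π_2, … into P one at a time, bumping the leftmost entry strictly greater than the inserted value down to the next row. The recording tableau Q records, in position (i, j), the step at which that cell was added to P.
  Insert 1 (step 1): P = [1];  Q = [1]
  Insert 4 (step 2): P = [1, 4];  Q = [1, 2]
  Insert 2 (step 3): P = [1, 2] / [4];  Q = [1, 2] / [3]
  Insert 3 (step 4): P = [1, 2, 3] / [4];  Q = [1, 2, 4] / [3]
  Insert 5 (step 5): P = [1, 2, 3, 5] / [4];  Q = [1, 2, 4, 5] / [3]
  Insert 7 (step 6): P = [1, 2, 3, 5, 7] / [4];  Q = [1, 2, 4, 5, 6] / [3]
  Insert 6 (step 7): P = [1, 2, 3, 5, 6] / [4, 7];  Q = [1, 2, 4, 5, 6] / [3, 7]
Final shape: (5, 2).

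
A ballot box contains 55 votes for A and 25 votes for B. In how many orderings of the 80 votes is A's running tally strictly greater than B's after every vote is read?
Strict-lead orderings = 136280149170563922888

Total orderings of the 80 votes with 55 for A: C(80, 55) = 363413731121503794368. By the Bertrand ballot formula (Cycle Lemma / reflection principle), the number of orderings in which A is strictly ahead of B throughout is (p − q)/(p + q) · C(p + q, p) = (55 − 25)/(55 + 25) · 363413731121503794368 = 136280149170563922888.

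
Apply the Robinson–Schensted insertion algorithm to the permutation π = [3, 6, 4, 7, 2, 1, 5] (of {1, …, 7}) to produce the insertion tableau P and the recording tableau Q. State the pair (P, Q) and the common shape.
P = [1, 4, 5] / [2, 7] / [3] / [6];  Q = [1, 2, 4] / [3, 7] / [5] / [6];  common shape = (3, 2, 1, 1)

Row-insert the values π_1, π_2, … into P one at a time, bumping the leftmost entry strictly greater than the inserted value down to the next row. The recording tableau Q records, in position (i, j), the step at which that cell was added to P.
  Insert 3 (step 1): P = [3];  Q = [1]
  Insert 6 (step 2): P = [3, 6];  Q = [1, 2]
  Insert 4 (step 3): P = [3, 4] / [6];  Q = [1, 2] / [3]
  Insert 7 (step 4): P = [3, 4, 7] / [6];  Q = [1, 2, 4] / [3]
  Insert 2 (step 5): P = [2, 4, 7] / [3] / [6];  Q = [1, 2, 4] / [3] / [5]
  Insert 1 (step 6): P = [1, 4, 7] / [2] / [3] / [6];  Q = [1, 2, 4] / [3] / [5] / [6]
  Insert 5 (step 7): P = [1, 4, 5] / [2, 7] / [3] / [6];  Q = [1, 2, 4] / [3, 7] / [5] / [6]
Final shape: (3, 2, 1, 1).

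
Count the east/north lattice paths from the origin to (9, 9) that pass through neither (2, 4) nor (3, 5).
Number of paths = 31280

Inclusion–exclusion. Total paths: C(18, 9) = 48620. Through P₁: C(6, 2)·C(12, 7) = 11880. Through P₂: C(8, 3)·C(10, 6) = 11760. Since P₁ is strictly southwest of P₂, a monotone path through both must visit P₁ then P₂; paths through both = C(6, 2)·C(2, 1)·C(10, 6) = 6300. Avoid both = 48620 − 11880 − 11760 + 6300 = 31280.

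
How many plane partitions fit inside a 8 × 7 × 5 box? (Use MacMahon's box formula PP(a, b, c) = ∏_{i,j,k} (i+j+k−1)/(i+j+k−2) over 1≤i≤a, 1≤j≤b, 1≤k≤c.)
PP(8, 7, 5) = 201299981193168

Evaluate the triple product over i = 1..8, j = 1..7, k = 1..5. The factors are (2/1) · (3/2) · (4/3) · (5/4) · (6/5) · (3/2) · (4/3) · (5/4) · … (280 factors total). The numerators and denominators telescope so the product is an integer; carrying out the multiplication exactly gives PP(8, 7, 5) = 201299981193168.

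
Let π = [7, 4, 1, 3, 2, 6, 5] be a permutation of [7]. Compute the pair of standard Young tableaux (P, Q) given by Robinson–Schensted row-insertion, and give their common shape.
P = [1, 2, 5] / [3, 6] / [4] / [7];  Q = [1, 4, 6] / [2, 7] / [3] / [5];  common shape = (3, 2, 1, 1)

Row-insert the values π_1, π_2, … into P one at a time, bumping the leftmost entry strictly greater than the inserted value down to the next row. The recording tableau Q records, in position (i, j), the step at which that cell was added to P.
  Insert 7 (step 1): P = [7];  Q = [1]
  Insert 4 (step 2): P = [4] / [7];  Q = [1] / [2]
  Insert 1 (step 3): P = [1] / [4] / [7];  Q = [1] / [2] / [3]
  Insert 3 (step 4): P = [1, 3] / [4] / [7];  Q = [1, 4] / [2] / [3]
  Insert 2 (step 5): P = [1, 2] / [3] / [4] / [7];  Q = [1, 4] / [2] / [3] / [5]
  Insert 6 (step 6): P = [1, 2, 6] / [3] / [4] / [7];  Q = [1, 4, 6] / [2] / [3] / [5]
  Insert 5 (step 7): P = [1, 2, 5] / [3, 6] / [4] / [7];  Q = [1, 4, 6] / [2, 7] / [3] / [5]
Final shape: (3, 2, 1, 1).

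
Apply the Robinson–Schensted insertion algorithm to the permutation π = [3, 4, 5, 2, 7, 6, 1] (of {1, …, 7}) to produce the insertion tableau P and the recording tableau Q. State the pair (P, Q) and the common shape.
P = [1, 4, 5, 6] / [2, 7] / [3];  Q = [1, 2, 3, 5] / [4, 6] / [7];  common shape = (4, 2, 1)

Row-insert the values π_1, π_2, … into P one at a time, bumping the leftmost entry strictly greater than the inserted value down to the next row. The recording tableau Q records, in position (i, j), the step at which that cell was added to P.
  Insert 3 (step 1): P = [3];  Q = [1]
  Insert 4 (step 2): P = [3, 4];  Q = [1, 2]
  Insert 5 (step 3): P = [3, 4, 5];  Q = [1, 2, 3]
  Insert 2 (step 4): P = [2, 4, 5] / [3];  Q = [1, 2, 3] / [4]
  Insert 7 (step 5): P = [2, 4, 5, 7] / [3];  Q = [1, 2, 3, 5] / [4]
  Insert 6 (step 6): P = [2, 4, 5, 6] / [3, 7];  Q = [1, 2, 3, 5] / [4, 6]
  Insert 1 (step 7): P = [1, 4, 5, 6] / [2, 7] / [3];  Q = [1, 2, 3, 5] / [4, 6] / [7]
Final shape: (4, 2, 1).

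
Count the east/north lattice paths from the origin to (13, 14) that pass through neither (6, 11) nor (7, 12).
Number of paths = 17855372

Inclusion–exclusion. Total paths: C(27, 13) = 20058300. Through P₁: C(17, 6)·C(10, 7) = 1485120. Through P₂: C(19, 7)·C(8, 6) = 1410864. Since P₁ is strictly southwest of P₂, a monotone path through both must visit P₁ then P₂; paths through both = C(17, 6)·C(2, 1)·C(8, 6) = 693056. Avoid both = 20058300 − 1485120 − 1410864 + 693056 = 17855372.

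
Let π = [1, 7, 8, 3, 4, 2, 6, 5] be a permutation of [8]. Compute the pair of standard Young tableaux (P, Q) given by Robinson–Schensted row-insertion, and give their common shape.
P = [1, 2, 4, 5] / [3, 6] / [7, 8];  Q = [1, 2, 3, 7] / [4, 5] / [6, 8];  common shape = (4, 2, 2)

Row-insert the values π_1, π_2, … into P one at a time, bumping the leftmost entry strictly greater than the inserted value down to the next row. The recording tableau Q records, in position (i, j), the step at which that cell was added to P.
  Insert 1 (step 1): P = [1];  Q = [1]
  Insert 7 (step 2): P = [1, 7];  Q = [1, 2]
  Insert 8 (step 3): P = [1, 7, 8];  Q = [1, 2, 3]
  Insert 3 (step 4): P = [1, 3, 8] / [7];  Q = [1, 2, 3] / [4]
  Insert 4 (step 5): P = [1, 3, 4] / [7, 8];  Q = [1, 2, 3] / [4, 5]
  Insert 2 (step 6): P = [1, 2, 4] / [3, 8] / [7];  Q = [1, 2, 3] / [4, 5] / [6]
  Insert 6 (step 7): P = [1, 2, 4, 6] / [3, 8] / [7];  Q = [1, 2, 3, 7] / [4, 5] / [6]
  Insert 5 (step 8): P = [1, 2, 4, 5] / [3, 6] / [7, 8];  Q = [1, 2, 3, 7] / [4, 5] / [6, 8]
Final shape: (4, 2, 2).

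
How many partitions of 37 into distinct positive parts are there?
q(37) = 760

A partition into distinct parts is a strictly decreasing sequence summing to n. The recurrence d(n, m) = d(n, m−1) + d(n−m, m−1) (use part m at most once) with q(n) = d(n, n) gives q(37) = 760. (Euler's theorem: # distinct-part partitions = # odd-part partitions.)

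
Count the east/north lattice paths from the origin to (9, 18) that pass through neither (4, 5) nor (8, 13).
Number of paths = 2760537

Inclusion–exclusion. Total paths: C(27, 9) = 4686825. Through P₁: C(9, 4)·C(18, 5) = 1079568. Through P₂: C(21, 8)·C(6, 1) = 1220940. Since P₁ is strictly southwest of P₂, a monotone path through both must visit P₁ then P₂; paths through both = C(9, 4)·C(12, 4)·C(6, 1) = 374220. Avoid both = 4686825 − 1079568 − 1220940 + 374220 = 2760537.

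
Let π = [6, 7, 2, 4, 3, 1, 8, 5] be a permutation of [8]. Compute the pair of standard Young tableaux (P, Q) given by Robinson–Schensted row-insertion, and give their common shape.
P = [1, 3, 5] / [2, 7, 8] / [4] / [6];  Q = [1, 2, 7] / [3, 4, 8] / [5] / [6];  common shape = (3, 3, 1, 1)

Row-insert the values π_1, π_2, … into P one at a time, bumping the leftmost entry strictly greater than the inserted value down to the next row. The recording tableau Q records, in position (i, j), the step at which that cell was added to P.
  Insert 6 (step 1): P = [6];  Q = [1]
  Insert 7 (step 2): P = [6, 7];  Q = [1, 2]
  Insert 2 (step 3): P = [2, 7] / [6];  Q = [1, 2] / [3]
  Insert 4 (step 4): P = [2, 4] / [6, 7];  Q = [1, 2] / [3, 4]
  Insert 3 (step 5): P = [2, 3] / [4, 7] / [6];  Q = [1, 2] / [3, 4] / [5]
  Insert 1 (step 6): P = [1, 3] / [2, 7] / [4] / [6];  Q = [1, 2] / [3, 4] / [5] / [6]
  Insert 8 (step 7): P = [1, 3, 8] / [2, 7] / [4] / [6];  Q = [1, 2, 7] / [3, 4] / [5] / [6]
  Insert 5 (step 8): P = [1, 3, 5] / [2, 7, 8] / [4] / [6];  Q = [1, 2, 7] / [3, 4, 8] / [5] / [6]
Final shape: (3, 3, 1, 1).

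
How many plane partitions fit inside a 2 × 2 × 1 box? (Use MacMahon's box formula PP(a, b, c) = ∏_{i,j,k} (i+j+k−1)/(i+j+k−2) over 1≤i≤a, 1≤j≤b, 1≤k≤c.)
PP(2, 2, 1) = 6

Evaluate the triple product over i = 1..2, j = 1..2, k = 1..1. The factors are (2/1) · (3/2) · (3/2) · (4/3). The numerators and denominators telescope so the product is an integer; carrying out the multiplication exactly gives PP(2, 2, 1) = 6.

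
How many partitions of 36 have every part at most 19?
p(36, parts ≤ 19) = 17062

Use the recurrence p(n, m) = p(n, m−1) + p(n−m, m): either the largest part is < m (count p(n, m−1)) or the largest part is exactly m (remove one copy of m, count p(n−m, m)). With p(0, ·) = 1 this gives p(36, parts ≤ 19) = 17062. (By conjugating Young diagrams, this also counts partitions of 36 into at most 19 parts.)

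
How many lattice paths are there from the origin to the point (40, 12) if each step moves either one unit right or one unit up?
Number of paths = 206379406870

A monotone lattice path from (0, 0) to (40, 12) consists of 40 east steps and 12 north steps in some order, so it is determined by which 40 of the 52 steps are east. The count is C(52, 40) = 206379406870.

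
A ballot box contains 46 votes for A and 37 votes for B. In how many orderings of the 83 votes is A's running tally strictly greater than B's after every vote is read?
Strict-lead orderings = 56488824475144955089560

Total orderings of the 83 votes with 46 for A: C(83, 46) = 520952492381892363603720. By the Bertrand ballot formula (Cycle Lemma / reflection principle), the number of orderings in which A is strictly ahead of B throughout is (p − q)/(p + q) · C(p + q, p) = (46 − 37)/(46 + 37) · 520952492381892363603720 = 56488824475144955089560.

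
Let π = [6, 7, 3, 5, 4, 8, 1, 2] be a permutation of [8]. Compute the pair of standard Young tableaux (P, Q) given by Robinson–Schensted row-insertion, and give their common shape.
P = [1, 2, 8] / [3, 4] / [5, 7] / [6];  Q = [1, 2, 6] / [3, 4] / [5, 8] / [7];  common shape = (3, 2, 2, 1)

Row-insert the values π_1, π_2, … into P one at a time, bumping the leftmost entry strictly greater than the inserted value down to the next row. The recording tableau Q records, in position (i, j), the step at which that cell was added to P.
  Insert 6 (step 1): P = [6];  Q = [1]
  Insert 7 (step 2): P = [6, 7];  Q = [1, 2]
  Insert 3 (step 3): P = [3, 7] / [6];  Q = [1, 2] / [3]
  Insert 5 (step 4): P = [3, 5] / [6, 7];  Q = [1, 2] / [3, 4]
  Insert 4 (step 5): P = [3, 4] / [5, 7] / [6];  Q = [1, 2] / [3, 4] / [5]
  Insert 8 (step 6): P = [3, 4, 8] / [5, 7] / [6];  Q = [1, 2, 6] / [3, 4] / [5]
  Insert 1 (step 7): P = [1, 4, 8] / [3, 7] / [5] / [6];  Q = [1, 2, 6] / [3, 4] / [5] / [7]
  Insert 2 (step 8): P = [1, 2, 8] / [3, 4] / [5, 7] / [6];  Q = [1, 2, 6] / [3, 4] / [5, 8] / [7]
Final shape: (3, 2, 2, 1).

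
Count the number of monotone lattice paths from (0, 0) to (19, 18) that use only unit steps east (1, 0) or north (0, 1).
Number of paths = 17672631900

A monotone lattice path from (0, 0) to (19, 18) consists of 19 east steps and 18 north steps in some order, so it is determined by which 19 of the 37 steps are east. The count is C(37, 19) = 17672631900.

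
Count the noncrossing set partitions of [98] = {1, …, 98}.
C_98 = 57743358069601357782187700608042856334020731624756611000

These noncrossing partitions are counted by the Catalan number C_n = (1/(n + 1)) · C(2n, n). For n = 98: C_98 = (1/99) · C(196, 98) = 5716592448890534420436582360196242777068052430850904489000/99 = 57743358069601357782187700608042856334020731624756611000.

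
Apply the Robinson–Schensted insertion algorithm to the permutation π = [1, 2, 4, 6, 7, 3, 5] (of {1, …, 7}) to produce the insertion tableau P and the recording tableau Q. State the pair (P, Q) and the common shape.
P = [1, 2, 3, 5, 7] / [4, 6];  Q = [1, 2, 3, 4, 5] / [6, 7];  common shape = (5, 2)

Row-insert the values π_1, π_2, … into P one at a time, bumping the leftmost entry strictly greater than the inserted value down to the next row. The recording tableau Q records, in position (i, j), the step at which that cell was added to P.
  Insert 1 (step 1): P = [1];  Q = [1]
  Insert 2 (step 2): P = [1, 2];  Q = [1, 2]
  Insert 4 (step 3): P = [1, 2, 4];  Q = [1, 2, 3]
  Insert 6 (step 4): P = [1, 2, 4, 6];  Q = [1, 2, 3, 4]
  Insert 7 (step 5): P = [1, 2, 4, 6, 7];  Q = [1, 2, 3, 4, 5]
  Insert 3 (step 6): P = [1, 2, 3, 6, 7] / [4];  Q = [1, 2, 3, 4, 5] / [6]
  Insert 5 (step 7): P = [1, 2, 3, 5, 7] / [4, 6];  Q = [1, 2, 3, 4, 5] / [6, 7]
Final shape: (5, 2).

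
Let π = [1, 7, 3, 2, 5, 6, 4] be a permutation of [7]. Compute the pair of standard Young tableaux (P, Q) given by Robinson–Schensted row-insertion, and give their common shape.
P = [1, 2, 4, 6] / [3, 5] / [7];  Q = [1, 2, 5, 6] / [3, 7] / [4];  common shape = (4, 2, 1)

Row-insert the values π_1, π_2, … into P one at a time, bumping the leftmost entry strictly greater than the inserted value down to the next row. The recording tableau Q records, in position (i, j), the step at which that cell was added to P.
  Insert 1 (step 1): P = [1];  Q = [1]
  Insert 7 (step 2): P = [1, 7];  Q = [1, 2]
  Insert 3 (step 3): P = [1, 3] / [7];  Q = [1, 2] / [3]
  Insert 2 (step 4): P = [1, 2] / [3] / [7];  Q = [1, 2] / [3] / [4]
  Insert 5 (step 5): P = [1, 2, 5] / [3] / [7];  Q = [1, 2, 5] / [3] / [4]
  Insert 6 (step 6): P = [1, 2, 5, 6] / [3] / [7];  Q = [1, 2, 5, 6] / [3] / [4]
  Insert 4 (step 7): P = [1, 2, 4, 6] / [3, 5] / [7];  Q = [1, 2, 5, 6] / [3, 7] / [4]
Final shape: (4, 2, 1).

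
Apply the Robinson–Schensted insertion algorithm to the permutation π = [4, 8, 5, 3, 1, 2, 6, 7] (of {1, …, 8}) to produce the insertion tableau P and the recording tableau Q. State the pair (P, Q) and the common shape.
P = [1, 2, 6, 7] / [3, 5] / [4] / [8];  Q = [1, 2, 7, 8] / [3, 6] / [4] / [5];  common shape = (4, 2, 1, 1)

Row-insert the values π_1, π_2, … into P one at a time, bumping the leftmost entry strictly greater than the inserted value down to the next row. The recording tableau Q records, in position (i, j), the step at which that cell was added to P.
  Insert 4 (step 1): P = [4];  Q = [1]
  Insert 8 (step 2): P = [4, 8];  Q = [1, 2]
  Insert 5 (step 3): P = [4, 5] / [8];  Q = [1, 2] / [3]
  Insert 3 (step 4): P = [3, 5] / [4] / [8];  Q = [1, 2] / [3] / [4]
  Insert 1 (step 5): P = [1, 5] / [3] / [4] / [8];  Q = [1, 2] / [3] / [4] / [5]
  Insert 2 (step 6): P = [1, 2] / [3, 5] / [4] / [8];  Q = [1, 2] / [3, 6] / [4] / [5]
  Insert 6 (step 7): P = [1, 2, 6] / [3, 5] / [4] / [8];  Q = [1, 2, 7] / [3, 6] / [4] / [5]
  Insert 7 (step 8): P = [1, 2, 6, 7] / [3, 5] / [4] / [8];  Q = [1, 2, 7, 8] / [3, 6] / [4] / [5]
Final shape: (4, 2, 1, 1).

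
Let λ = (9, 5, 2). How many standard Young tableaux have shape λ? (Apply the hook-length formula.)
# SYT of shape (9, 5, 2) = 65520

Hook-length formula: f^λ = n! / Π hook(c), product over all cells c of the Young diagram. For λ = (9, 5, 2), n = 16 boxes. Hook lengths by row (left-to-right, top-to-bottom): [11, 10, 8, 7, 6, 4, 3, 2, 1]; [6, 5, 3, 2, 1]; [2, 1]. Product of hooks = 319334400. So f^λ = 16! / 319334400 = 20922789888000 / 319334400 = 65520.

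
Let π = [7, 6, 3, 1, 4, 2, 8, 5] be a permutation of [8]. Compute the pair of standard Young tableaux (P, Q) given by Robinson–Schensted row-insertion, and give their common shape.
P = [1, 2, 5] / [3, 4, 8] / [6] / [7];  Q = [1, 5, 7] / [2, 6, 8] / [3] / [4];  common shape = (3, 3, 1, 1)

Row-insert the values π_1, π_2, … into P one at a time, bumping the leftmost entry strictly greater than the inserted value down to the next row. The recording tableau Q records, in position (i, j), the step at which that cell was added to P.
  Insert 7 (step 1): P = [7];  Q = [1]
  Insert 6 (step 2): P = [6] / [7];  Q = [1] / [2]
  Insert 3 (step 3): P = [3] / [6] / [7];  Q = [1] / [2] / [3]
  Insert 1 (step 4): P = [1] / [3] / [6] / [7];  Q = [1] / [2] / [3] / [4]
  Insert 4 (step 5): P = [1, 4] / [3] / [6] / [7];  Q = [1, 5] / [2] / [3] / [4]
  Insert 2 (step 6): P = [1, 2] / [3, 4] / [6] / [7];  Q = [1, 5] / [2, 6] / [3] / [4]
  Insert 8 (step 7): P = [1, 2, 8] / [3, 4] / [6] / [7];  Q = [1, 5, 7] / [2, 6] / [3] / [4]
  Insert 5 (step 8): P = [1, 2, 5] / [3, 4, 8] / [6] / [7];  Q = [1, 5, 7] / [2, 6, 8] / [3] / [4]
Final shape: (3, 3, 1, 1).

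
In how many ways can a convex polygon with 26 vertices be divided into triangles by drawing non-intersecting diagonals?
C_24 = 1289904147324

These polygon triangulations are counted by the Catalan number C_n = (1/(n + 1)) · C(2n, n). For n = 24: C_24 = (1/25) · C(48, 24) = 32247603683100/25 = 1289904147324.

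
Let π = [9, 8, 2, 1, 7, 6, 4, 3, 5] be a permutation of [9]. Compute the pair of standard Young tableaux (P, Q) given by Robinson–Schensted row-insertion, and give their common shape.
P = [1, 3, 5] / [2, 4] / [6] / [7] / [8] / [9];  Q = [1, 5, 9] / [2, 6] / [3] / [4] / [7] / [8];  common shape = (3, 2, 1, 1, 1, 1)

Row-insert the values π_1, π_2, … into P one at a time, bumping the leftmost entry strictly greater than the inserted value down to the next row. The recording tableau Q records, in position (i, j), the step at which that cell was added to P.
  Insert 9 (step 1): P = [9];  Q = [1]
  Insert 8 (step 2): P = [8] / [9];  Q = [1] / [2]
  Insert 2 (step 3): P = [2] / [8] / [9];  Q = [1] / [2] / [3]
  Insert 1 (step 4): P = [1] / [2] / [8] / [9];  Q = [1] / [2] / [3] / [4]
  Insert 7 (step 5): P = [1, 7] / [2] / [8] / [9];  Q = [1, 5] / [2] / [3] / [4]
  Insert 6 (step 6): P = [1, 6] / [2, 7] / [8] / [9];  Q = [1, 5] / [2, 6] / [3] / [4]
  Insert 4 (step 7): P = [1, 4] / [2, 6] / [7] / [8] / [9];  Q = [1, 5] / [2, 6] / [3] / [4] / [7]
  Insert 3 (step 8): P = [1, 3] / [2, 4] / [6] / [7] / [8] / [9];  Q = [1, 5] / [2, 6] / [3] / [4] / [7] / [8]
  Insert 5 (step 9): P = [1, 3, 5] / [2, 4] / [6] / [7] / [8] / [9];  Q = [1, 5, 9] / [2, 6] / [3] / [4] / [7] / [8]
Final shape: (3, 2, 1, 1, 1, 1).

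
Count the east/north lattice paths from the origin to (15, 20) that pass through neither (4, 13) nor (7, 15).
Number of paths = 2983342512

Inclusion–exclusion. Total paths: C(35, 15) = 3247943160. Through P₁: C(17, 4)·C(18, 11) = 75741120. Through P₂: C(22, 7)·C(13, 8) = 219490128. Since P₁ is strictly southwest of P₂, a monotone path through both must visit P₁ then P₂; paths through both = C(17, 4)·C(5, 3)·C(13, 8) = 30630600. Avoid both = 3247943160 − 75741120 − 219490128 + 30630600 = 2983342512.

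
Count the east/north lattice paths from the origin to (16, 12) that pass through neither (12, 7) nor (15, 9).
Number of paths = 20858371

Inclusion–exclusion. Total paths: C(28, 16) = 30421755. Through P₁: C(19, 12)·C(9, 4) = 6348888. Through P₂: C(24, 15)·C(4, 1) = 5230016. Since P₁ is strictly southwest of P₂, a monotone path through both must visit P₁ then P₂; paths through both = C(19, 12)·C(5, 3)·C(4, 1) = 2015520. Avoid both = 30421755 − 6348888 − 5230016 + 2015520 = 20858371.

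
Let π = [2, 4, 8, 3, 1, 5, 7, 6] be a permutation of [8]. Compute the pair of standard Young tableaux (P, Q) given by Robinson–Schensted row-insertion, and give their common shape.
P = [1, 3, 5, 6] / [2, 7] / [4, 8];  Q = [1, 2, 3, 7] / [4, 6] / [5, 8];  common shape = (4, 2, 2)

Row-insert the values π_1, π_2, … into P one at a time, bumping the leftmost entry strictly greater than the inserted value down to the next row. The recording tableau Q records, in position (i, j), the step at which that cell was added to P.
  Insert 2 (step 1): P = [2];  Q = [1]
  Insert 4 (step 2): P = [2, 4];  Q = [1, 2]
  Insert 8 (step 3): P = [2, 4, 8];  Q = [1, 2, 3]
  Insert 3 (step 4): P = [2, 3, 8] / [4];  Q = [1, 2, 3] / [4]
  Insert 1 (step 5): P = [1, 3, 8] / [2] / [4];  Q = [1, 2, 3] / [4] / [5]
  Insert 5 (step 6): P = [1, 3, 5] / [2, 8] / [4];  Q = [1, 2, 3] / [4, 6] / [5]
  Insert 7 (step 7): P = [1, 3, 5, 7] / [2, 8] / [4];  Q = [1, 2, 3, 7] / [4, 6] / [5]
  Insert 6 (step 8): P = [1, 3, 5, 6] / [2, 7] / [4, 8];  Q = [1, 2, 3, 7] / [4, 6] / [5, 8]
Final shape: (4, 2, 2).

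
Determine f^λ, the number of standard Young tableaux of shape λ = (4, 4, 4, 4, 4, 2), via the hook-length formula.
# SYT of shape (4, 4, 4, 4, 4, 2) = 64017954

Hook-length formula: f^λ = n! / Π hook(c), product over all cells c of the Young diagram. For λ = (4, 4, 4, 4, 4, 2), n = 22 boxes. Hook lengths by row (left-to-right, top-to-bottom): [9, 8, 6, 5]; [8, 7, 5, 4]; [7, 6, 4, 3]; [6, 5, 3, 2]; [5, 4, 2, 1]; [2, 1]. Product of hooks = 17557585920000. So f^λ = 22! / 17557585920000 = 1124000727777607680000 / 17557585920000 = 64017954.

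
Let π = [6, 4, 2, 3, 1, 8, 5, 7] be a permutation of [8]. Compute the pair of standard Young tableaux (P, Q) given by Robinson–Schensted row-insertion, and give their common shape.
P = [1, 3, 5, 7] / [2, 8] / [4] / [6];  Q = [1, 4, 6, 8] / [2, 7] / [3] / [5];  common shape = (4, 2, 1, 1)

Row-insert the values π_1, π_2, … into P one at a time, bumping the leftmost entry strictly greater than the inserted value down to the next row. The recording tableau Q records, in position (i, j), the step at which that cell was added to P.
  Insert 6 (step 1): P = [6];  Q = [1]
  Insert 4 (step 2): P = [4] / [6];  Q = [1] / [2]
  Insert 2 (step 3): P = [2] / [4] / [6];  Q = [1] / [2] / [3]
  Insert 3 (step 4): P = [2, 3] / [4] / [6];  Q = [1, 4] / [2] / [3]
  Insert 1 (step 5): P = [1, 3] / [2] / [4] / [6];  Q = [1, 4] / [2] / [3] / [5]
  Insert 8 (step 6): P = [1, 3, 8] / [2] / [4] / [6];  Q = [1, 4, 6] / [2] / [3] / [5]
  Insert 5 (step 7): P = [1, 3, 5] / [2, 8] / [4] / [6];  Q = [1, 4, 6] / [2, 7] / [3] / [5]
  Insert 7 (step 8): P = [1, 3, 5, 7] / [2, 8] / [4] / [6];  Q = [1, 4, 6, 8] / [2, 7] / [3] / [5]
Final shape: (4, 2, 1, 1).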